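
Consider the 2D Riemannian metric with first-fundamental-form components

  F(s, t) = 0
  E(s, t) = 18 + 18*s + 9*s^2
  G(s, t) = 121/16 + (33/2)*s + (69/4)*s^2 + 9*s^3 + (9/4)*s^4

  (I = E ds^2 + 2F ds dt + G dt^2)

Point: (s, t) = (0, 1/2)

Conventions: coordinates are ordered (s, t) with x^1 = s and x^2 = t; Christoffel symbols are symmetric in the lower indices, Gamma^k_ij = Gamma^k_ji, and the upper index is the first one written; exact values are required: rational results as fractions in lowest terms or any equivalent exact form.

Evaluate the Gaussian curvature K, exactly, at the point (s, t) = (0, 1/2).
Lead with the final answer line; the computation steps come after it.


Answer: K = -1/33

E = 18, F = 0, G = 121/16, EG - F^2 = 1089/8 at the point
E_s = 18, E_t = 0, F_s = 0, F_t = 0, G_s = 33/2, G_t = 0
E_tt = 0, F_st = 0, G_ss = 69/2
Evaluate Brioschi's two determinant matrices M1, M2 and divide by (EG - F^2)^2.
M1 = [[-E_tt/2 + F_st - G_ss/2, E_s/2, F_s - E_t/2], [F_t - G_s/2, E, F], [G_t/2, F, G]] = [[-69/4, 9, 0], [-33/4, 18, 0], [0, 0, 121/16]]; det M1 = -114345/64
M2 = [[0, E_t/2, G_s/2], [E_t/2, E, F], [G_s/2, F, G]] = [[0, 0, 33/4], [0, 18, 0], [33/4, 0, 121/16]]; det M2 = -9801/8
det M1 - det M2 = -35937/64; K = -35937/64 / (1089/8)^2 = -1/33


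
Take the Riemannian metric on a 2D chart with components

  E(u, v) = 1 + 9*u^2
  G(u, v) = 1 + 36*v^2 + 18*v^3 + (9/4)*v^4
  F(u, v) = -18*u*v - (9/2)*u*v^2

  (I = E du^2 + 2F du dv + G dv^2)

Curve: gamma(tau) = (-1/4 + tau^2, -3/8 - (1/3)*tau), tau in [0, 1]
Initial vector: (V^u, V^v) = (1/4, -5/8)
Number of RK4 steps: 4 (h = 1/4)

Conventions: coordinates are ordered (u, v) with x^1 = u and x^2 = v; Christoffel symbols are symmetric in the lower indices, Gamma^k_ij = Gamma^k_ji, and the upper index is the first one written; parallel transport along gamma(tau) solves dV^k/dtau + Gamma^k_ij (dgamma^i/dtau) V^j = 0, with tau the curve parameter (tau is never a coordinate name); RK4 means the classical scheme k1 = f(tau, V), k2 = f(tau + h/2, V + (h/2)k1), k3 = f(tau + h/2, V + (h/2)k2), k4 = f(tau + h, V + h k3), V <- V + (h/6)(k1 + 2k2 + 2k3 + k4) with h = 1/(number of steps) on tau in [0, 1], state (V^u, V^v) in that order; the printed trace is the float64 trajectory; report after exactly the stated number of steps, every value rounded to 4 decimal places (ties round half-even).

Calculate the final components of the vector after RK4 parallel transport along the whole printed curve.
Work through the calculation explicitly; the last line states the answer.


gamma'(tau) = (2*tau, -1/3); f(tau, V)^k = -Gamma^k_ij(gamma(tau)) gamma'^i(tau) V^j; h = 1/4; intermediate values shown to 6 dp
curve data and Christoffel symbols at the stage parameters:
  tau = 0.000000: gamma = (-0.250000, -0.375000), gamma' = (0.000000, -0.333333); Gamma_uuu = -0.393338, Gamma_uuv = 0.000000, Gamma_uvv = 0.639174, Gamma_vuu = 1.069387, Gamma_vuv = 0.000000, Gamma_vvv = -1.737754
  tau = 0.125000: gamma = (-0.234375, -0.416667), gamma' = (0.250000, -0.333333); Gamma_uuu = -0.324015, Gamma_uuv = 0.000000, Gamma_uvv = 0.513024, Gamma_vuu = 1.032047, Gamma_vuv = 0.000000, Gamma_vvv = -1.634075
  tau = 0.250000: gamma = (-0.187500, -0.458333), gamma' = (0.500000, -0.333333); Gamma_uuu = -0.232915, Gamma_uuv = 0.000000, Gamma_uvv = 0.359078, Gamma_vuu = 1.008221, Gamma_vuv = 0.000000, Gamma_vvv = -1.554341
  tau = 0.375000: gamma = (-0.109375, -0.500000), gamma' = (0.750000, -0.333333); Gamma_uuu = -0.123073, Gamma_uuv = 0.000000, Gamma_uvv = 0.184610, Gamma_vuu = 0.984585, Gamma_vuv = 0.000000, Gamma_vvv = -1.476878
  tau = 0.500000: gamma = (0.000000, -0.541667), gamma' = (1.000000, -0.333333); Gamma_uuu = 0.000000, Gamma_uuv = 0.000000, Gamma_uvv = 0.000000, Gamma_vuu = 0.947633, Gamma_vuv = 0.000000, Gamma_vvv = -1.381965
  tau = 0.625000: gamma = (0.140625, -0.583333), gamma' = (1.250000, -0.333333); Gamma_uuu = 0.125116, Gamma_uuv = 0.000000, Gamma_uvv = -0.177248, Gamma_vuu = 0.886627, Gamma_vuv = 0.000000, Gamma_vvv = -1.256055
  tau = 0.750000: gamma = (0.312500, -0.625000), gamma' = (1.500000, -0.333333); Gamma_uuu = 0.236539, Gamma_uuv = 0.000000, Gamma_uvv = -0.325242, Gamma_vuu = 0.798320, Gamma_vuv = 0.000000, Gamma_vvv = -1.097691
  tau = 0.875000: gamma = (0.515625, -0.666667), gamma' = (1.750000, -0.333333); Gamma_uuu = 0.319956, Gamma_uuv = 0.000000, Gamma_uvv = -0.426608, Gamma_vuu = 0.689468, Gamma_vuv = 0.000000, Gamma_vvv = -0.919291
  tau = 1.000000: gamma = (0.750000, -0.708333), gamma' = (2.000000, -0.333333); Gamma_uuu = 0.368968, Gamma_uuv = 0.000000, Gamma_uvv = -0.476583, Gamma_vuu = 0.573523, Gamma_vuv = 0.000000, Gamma_vvv = -0.740800
step 0: V^u = 0.2500, V^v = -0.6250
step 1: k1 = (-0.133161, 0.362032), k2 = (-0.080239, 0.255574), k3 = (-0.081978, 0.261116), k4 = (-0.040267, 0.174303); V <- V + (h/6)(k1 + 2k2 + 2k3 + k4): V^u = 0.2293, V^v = -0.5596
step 2: k1 = (-0.040281, 0.174364), k2 = (-0.012398, 0.099182), k3 = (-0.012654, 0.101234), k4 = (0.000000, 0.031869); V <- V + (h/6)(k1 + 2k2 + 2k3 + k4): V^u = 0.2255, V^v = -0.5343
step 3: k1 = (0.000000, 0.032447), k2 = (-0.003937, -0.027901), k3 = (-0.003415, -0.024197), k4 = (-0.021121, -0.071285); V <- V + (h/6)(k1 + 2k2 + 2k3 + k4): V^u = 0.2240, V^v = -0.5403
step 4: k1 = (-0.020904, -0.070552), k2 = (-0.045877, -0.098860), k3 = (-0.043626, -0.094010), k4 = (-0.067687, -0.105213); V <- V + (h/6)(k1 + 2k2 + 2k3 + k4): V^u = 0.2128, V^v = -0.5637

Answer: V^u = 0.2128, V^v = -0.5637


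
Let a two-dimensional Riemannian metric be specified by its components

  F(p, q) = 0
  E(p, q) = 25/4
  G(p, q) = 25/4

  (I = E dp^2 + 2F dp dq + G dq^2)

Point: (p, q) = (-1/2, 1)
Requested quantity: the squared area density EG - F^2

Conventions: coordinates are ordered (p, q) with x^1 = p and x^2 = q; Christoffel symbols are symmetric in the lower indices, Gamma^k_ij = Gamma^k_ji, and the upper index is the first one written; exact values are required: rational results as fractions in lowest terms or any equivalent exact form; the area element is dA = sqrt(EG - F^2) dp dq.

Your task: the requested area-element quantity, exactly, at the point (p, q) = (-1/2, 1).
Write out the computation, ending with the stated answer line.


E = 25/4, F = 0, G = 25/4; EG - F^2 = 625/16

Answer: EG - F^2 = 625/16


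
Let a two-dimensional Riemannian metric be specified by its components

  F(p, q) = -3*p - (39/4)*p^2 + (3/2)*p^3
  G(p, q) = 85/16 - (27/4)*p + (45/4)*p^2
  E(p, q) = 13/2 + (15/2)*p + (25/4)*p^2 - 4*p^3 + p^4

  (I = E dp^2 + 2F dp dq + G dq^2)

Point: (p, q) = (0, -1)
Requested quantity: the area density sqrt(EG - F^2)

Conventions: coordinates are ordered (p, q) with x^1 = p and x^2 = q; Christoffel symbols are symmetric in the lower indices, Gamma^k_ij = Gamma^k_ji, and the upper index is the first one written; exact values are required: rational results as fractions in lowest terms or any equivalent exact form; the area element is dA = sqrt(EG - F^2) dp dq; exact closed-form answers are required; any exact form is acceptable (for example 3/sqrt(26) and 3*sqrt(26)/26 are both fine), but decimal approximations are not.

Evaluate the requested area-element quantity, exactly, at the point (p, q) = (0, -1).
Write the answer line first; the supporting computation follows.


Answer: sqrt(EG - F^2) = sqrt(2210)/8

E = 13/2, F = 0, G = 85/16; EG - F^2 = 1105/32


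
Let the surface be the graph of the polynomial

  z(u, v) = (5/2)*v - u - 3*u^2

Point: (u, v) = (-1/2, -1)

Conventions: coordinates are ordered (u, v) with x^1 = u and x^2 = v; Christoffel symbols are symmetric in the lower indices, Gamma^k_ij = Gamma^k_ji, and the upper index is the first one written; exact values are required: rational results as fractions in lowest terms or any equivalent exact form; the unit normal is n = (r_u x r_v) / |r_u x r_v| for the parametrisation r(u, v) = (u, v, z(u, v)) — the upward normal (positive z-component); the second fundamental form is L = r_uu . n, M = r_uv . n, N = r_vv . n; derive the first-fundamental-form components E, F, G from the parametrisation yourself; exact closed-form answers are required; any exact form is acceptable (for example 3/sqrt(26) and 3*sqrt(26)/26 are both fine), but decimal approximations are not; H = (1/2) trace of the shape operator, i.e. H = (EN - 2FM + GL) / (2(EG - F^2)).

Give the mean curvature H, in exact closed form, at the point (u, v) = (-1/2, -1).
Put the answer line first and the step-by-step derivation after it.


Answer: H = -58*sqrt(5)/225

z_u = 2, z_v = 5/2, z_uu = -6, z_uv = 0, z_vv = 0
E = 5, F = 5, G = 29/4; answer radicand W^2 = 45/4
unnormalised second-form numerators: l = -6, m = 0, n = 0; L = l/sqrt(45/4), and similarly M = m/sqrt(W^2), N = n/sqrt(W^2)
H = (E*n - 2*F*m + G*l) / (2*(EG - F^2)*sqrt(W^2)); E*n - 2*F*m + G*l = -87/2, EG - F^2 = 45/4, so H = (-29/15)/sqrt(45/4)


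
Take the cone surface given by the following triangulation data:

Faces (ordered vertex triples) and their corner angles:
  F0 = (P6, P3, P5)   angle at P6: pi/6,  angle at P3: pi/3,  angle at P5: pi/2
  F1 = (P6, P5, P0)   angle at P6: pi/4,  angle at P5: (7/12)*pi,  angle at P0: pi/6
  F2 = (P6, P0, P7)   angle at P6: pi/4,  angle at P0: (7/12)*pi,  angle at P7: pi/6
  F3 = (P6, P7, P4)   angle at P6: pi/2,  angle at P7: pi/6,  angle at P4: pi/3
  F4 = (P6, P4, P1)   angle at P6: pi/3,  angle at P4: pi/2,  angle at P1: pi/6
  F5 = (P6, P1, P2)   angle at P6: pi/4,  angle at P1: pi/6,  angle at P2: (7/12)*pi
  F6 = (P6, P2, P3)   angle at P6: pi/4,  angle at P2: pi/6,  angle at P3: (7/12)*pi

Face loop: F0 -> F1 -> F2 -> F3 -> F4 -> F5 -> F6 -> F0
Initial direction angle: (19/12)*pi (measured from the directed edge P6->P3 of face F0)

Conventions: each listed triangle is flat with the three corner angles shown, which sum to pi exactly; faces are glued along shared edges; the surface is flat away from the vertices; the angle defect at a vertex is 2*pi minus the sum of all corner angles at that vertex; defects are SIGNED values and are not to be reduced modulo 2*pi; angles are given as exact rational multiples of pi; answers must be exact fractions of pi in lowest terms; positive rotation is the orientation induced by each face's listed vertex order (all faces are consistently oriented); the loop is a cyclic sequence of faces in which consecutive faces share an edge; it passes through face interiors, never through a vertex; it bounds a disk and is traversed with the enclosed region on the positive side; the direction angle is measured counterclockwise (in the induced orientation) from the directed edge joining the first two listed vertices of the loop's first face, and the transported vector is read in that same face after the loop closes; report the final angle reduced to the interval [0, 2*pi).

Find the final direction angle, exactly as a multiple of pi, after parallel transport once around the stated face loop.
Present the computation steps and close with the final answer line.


enclosed vertex P6: corner angles sum to 2*pi, defect = 2*pi - 2*pi = 0
the final direction is the initial angle plus the enclosed defects, taken mod 2*pi in the induced orientation
final angle = (19/12)*pi + 0 = (19/12)*pi (mod 2*pi)

Answer: final direction angle = (19/12)*pi


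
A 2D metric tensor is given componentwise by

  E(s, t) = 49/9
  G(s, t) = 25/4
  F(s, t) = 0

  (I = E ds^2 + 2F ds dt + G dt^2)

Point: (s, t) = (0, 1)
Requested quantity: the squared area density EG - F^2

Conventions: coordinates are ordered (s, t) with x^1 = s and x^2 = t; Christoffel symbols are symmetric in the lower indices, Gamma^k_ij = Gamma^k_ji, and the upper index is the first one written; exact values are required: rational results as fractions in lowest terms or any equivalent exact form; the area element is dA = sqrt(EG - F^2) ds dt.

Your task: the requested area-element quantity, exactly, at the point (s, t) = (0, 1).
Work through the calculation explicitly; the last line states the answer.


E = 49/9, F = 0, G = 25/4; EG - F^2 = 1225/36

Answer: EG - F^2 = 1225/36


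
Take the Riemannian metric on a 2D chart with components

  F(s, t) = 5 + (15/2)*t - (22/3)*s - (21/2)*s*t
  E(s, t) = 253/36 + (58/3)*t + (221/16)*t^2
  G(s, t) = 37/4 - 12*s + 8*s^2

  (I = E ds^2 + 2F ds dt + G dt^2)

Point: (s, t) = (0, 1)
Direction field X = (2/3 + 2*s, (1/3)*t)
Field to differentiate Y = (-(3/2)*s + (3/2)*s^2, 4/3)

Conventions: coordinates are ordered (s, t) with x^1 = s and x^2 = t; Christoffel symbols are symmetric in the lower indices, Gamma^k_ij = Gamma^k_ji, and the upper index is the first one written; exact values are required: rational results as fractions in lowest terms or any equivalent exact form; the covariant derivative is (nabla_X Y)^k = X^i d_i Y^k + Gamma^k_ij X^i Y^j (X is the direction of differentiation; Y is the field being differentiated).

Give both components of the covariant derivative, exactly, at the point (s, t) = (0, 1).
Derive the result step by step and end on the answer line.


E = 5785/144, F = 25/2, G = 37/4 at the point
E_s = 0, E_t = 1127/24, F_s = -107/6, F_t = 15/2, G_s = -12, G_t = 0
EG - F^2 = 124045/576;  g^inv = (576/124045) * [[37/4, -25/2], [-25/2, 5785/144]]
first-kind symbols [ij,l] = (1/2)(d_i g_jl + d_j g_il - d_l g_ij): [ss,s] = E_s/2 = 0, [ss,t] = F_s - E_t/2 = -661/16, [st,s] = E_t/2 = 1127/48, [st,t] = G_s/2 = -6, [tt,s] = F_t - G_s/2 = 27/2, [tt,t] = G_t/2 = 0
Gamma^s_ij = (G*[ij,s] - F*[ij,t])/(EG - F^2), Gamma^t_ij = (E*[ij,t] - F*[ij,s])/(EG - F^2)
Gamma_sss = 59490/24809, Gamma_sst = 168297/124045, Gamma_stt = 71928/124045, Gamma_tss = -764777/99236, Gamma_tst = -61578/24809, Gamma_ttt = -19440/24809
X = (2/3, 1/3), Y = (0, 4/3) at the point

Answer: (nabla_X Y)^s = 172561/372135, (nabla_X Y)^t = -63376/24809


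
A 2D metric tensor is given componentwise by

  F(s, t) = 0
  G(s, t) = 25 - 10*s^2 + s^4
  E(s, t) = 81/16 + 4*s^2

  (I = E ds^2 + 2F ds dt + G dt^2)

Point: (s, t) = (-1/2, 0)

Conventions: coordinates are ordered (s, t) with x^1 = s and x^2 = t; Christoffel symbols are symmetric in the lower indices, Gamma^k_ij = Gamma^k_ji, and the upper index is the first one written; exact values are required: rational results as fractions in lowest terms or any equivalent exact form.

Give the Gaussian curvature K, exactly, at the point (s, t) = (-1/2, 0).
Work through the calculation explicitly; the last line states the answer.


E = 97/16, F = 0, G = 361/16, EG - F^2 = 35017/256 at the point
E_s = -4, E_t = 0, F_s = 0, F_t = 0, G_s = 19/2, G_t = 0
E_tt = 0, F_st = 0, G_ss = -17
The intrinsic route: Brioschi's K = (det M1 - det M2)/(EG - F^2)^2.
M1 = [[-E_tt/2 + F_st - G_ss/2, E_s/2, F_s - E_t/2], [F_t - G_s/2, E, F], [G_t/2, F, G]] = [[17/2, -2, 0], [-19/4, 97/16, 0], [0, 0, 361/16]]; det M1 = 485545/512
M2 = [[0, E_t/2, G_s/2], [E_t/2, E, F], [G_s/2, F, G]] = [[0, 0, 19/4], [0, 97/16, 0], [19/4, 0, 361/16]]; det M2 = -35017/256
det M1 - det M2 = 555579/512; K = 555579/512 / (35017/256)^2 = 10368/178771

Answer: K = 10368/178771


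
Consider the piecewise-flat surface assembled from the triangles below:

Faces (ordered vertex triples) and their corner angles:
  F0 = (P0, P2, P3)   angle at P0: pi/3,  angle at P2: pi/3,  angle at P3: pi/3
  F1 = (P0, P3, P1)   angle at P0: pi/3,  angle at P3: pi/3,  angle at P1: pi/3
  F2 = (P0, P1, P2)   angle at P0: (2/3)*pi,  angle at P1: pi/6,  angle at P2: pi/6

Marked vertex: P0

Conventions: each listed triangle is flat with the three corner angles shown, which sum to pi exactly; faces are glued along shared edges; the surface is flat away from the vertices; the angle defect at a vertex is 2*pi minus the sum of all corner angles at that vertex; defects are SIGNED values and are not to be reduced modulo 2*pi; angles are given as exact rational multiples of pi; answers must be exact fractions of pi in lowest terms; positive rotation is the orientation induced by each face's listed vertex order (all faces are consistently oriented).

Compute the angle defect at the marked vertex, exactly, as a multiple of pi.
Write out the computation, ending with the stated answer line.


Sum of corner angles at P0: (4/3)*pi
defect = 2*pi - (4/3)*pi

Answer: defect(P0) = (2/3)*pi


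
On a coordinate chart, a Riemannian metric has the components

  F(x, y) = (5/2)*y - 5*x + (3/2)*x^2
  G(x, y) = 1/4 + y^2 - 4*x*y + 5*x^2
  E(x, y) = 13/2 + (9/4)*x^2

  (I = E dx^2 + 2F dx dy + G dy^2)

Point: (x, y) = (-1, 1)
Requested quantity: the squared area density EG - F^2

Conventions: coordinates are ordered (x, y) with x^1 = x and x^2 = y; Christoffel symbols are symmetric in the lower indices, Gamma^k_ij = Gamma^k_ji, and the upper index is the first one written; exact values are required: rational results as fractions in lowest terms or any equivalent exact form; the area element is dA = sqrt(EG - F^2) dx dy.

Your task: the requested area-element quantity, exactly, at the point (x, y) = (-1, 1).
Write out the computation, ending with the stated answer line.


E = 35/4, F = 9, G = 41/4; EG - F^2 = 139/16

Answer: EG - F^2 = 139/16


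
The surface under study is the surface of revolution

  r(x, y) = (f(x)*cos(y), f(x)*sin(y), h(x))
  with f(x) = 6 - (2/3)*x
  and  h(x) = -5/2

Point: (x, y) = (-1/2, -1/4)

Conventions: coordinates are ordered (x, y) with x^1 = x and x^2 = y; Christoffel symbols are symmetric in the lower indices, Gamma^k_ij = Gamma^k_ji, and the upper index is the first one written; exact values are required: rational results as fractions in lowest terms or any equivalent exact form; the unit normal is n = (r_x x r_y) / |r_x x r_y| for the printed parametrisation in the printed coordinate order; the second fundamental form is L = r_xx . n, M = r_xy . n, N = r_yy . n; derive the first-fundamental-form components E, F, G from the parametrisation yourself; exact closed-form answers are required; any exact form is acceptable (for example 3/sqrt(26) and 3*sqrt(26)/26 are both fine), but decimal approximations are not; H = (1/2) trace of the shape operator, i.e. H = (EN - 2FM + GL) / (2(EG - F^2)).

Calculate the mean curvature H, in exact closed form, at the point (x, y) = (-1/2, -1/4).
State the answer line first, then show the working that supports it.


Answer: H = 0

f = 19/3, f' = -2/3, f'' = 0, h' = 0, h'' = 0
E = 4/9, F = 0, G = 361/9; answer radicand W^2 = 4/9
unnormalised second-form numerators: l = 0, m = 0, n = 0; L = l/sqrt(4/9), and similarly M = m/sqrt(W^2), N = n/sqrt(W^2)
H = (E*n - 2*F*m + G*l) / (2*(EG - F^2)*sqrt(W^2)); E*n - 2*F*m + G*l = 0, EG - F^2 = 1444/81, so H = (0)/sqrt(4/9)


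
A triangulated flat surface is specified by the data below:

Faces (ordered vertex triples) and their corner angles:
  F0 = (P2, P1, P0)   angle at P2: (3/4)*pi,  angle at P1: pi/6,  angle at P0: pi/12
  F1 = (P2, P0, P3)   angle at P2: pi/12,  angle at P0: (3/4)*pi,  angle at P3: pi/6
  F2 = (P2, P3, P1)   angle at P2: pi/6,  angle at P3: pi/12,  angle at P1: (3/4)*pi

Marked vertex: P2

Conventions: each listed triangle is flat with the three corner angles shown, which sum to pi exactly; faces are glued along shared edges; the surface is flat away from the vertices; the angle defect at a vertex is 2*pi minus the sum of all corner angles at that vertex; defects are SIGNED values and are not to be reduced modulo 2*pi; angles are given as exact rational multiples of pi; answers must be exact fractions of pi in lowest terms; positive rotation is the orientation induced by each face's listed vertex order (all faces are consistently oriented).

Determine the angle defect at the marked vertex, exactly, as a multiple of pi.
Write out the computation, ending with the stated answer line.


Sum of corner angles at P2: pi
defect = 2*pi - pi

Answer: defect(P2) = pi


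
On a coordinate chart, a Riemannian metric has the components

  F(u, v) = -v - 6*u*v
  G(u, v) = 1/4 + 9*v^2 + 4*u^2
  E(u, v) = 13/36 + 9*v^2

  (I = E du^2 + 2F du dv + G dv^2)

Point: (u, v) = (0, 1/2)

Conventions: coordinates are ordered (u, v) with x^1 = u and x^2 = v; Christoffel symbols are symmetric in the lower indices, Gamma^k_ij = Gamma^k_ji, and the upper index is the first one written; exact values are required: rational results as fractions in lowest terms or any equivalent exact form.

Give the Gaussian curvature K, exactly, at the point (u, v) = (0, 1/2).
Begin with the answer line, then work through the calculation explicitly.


Answer: K = 5094/12769

E = 47/18, F = -1/2, G = 5/2, EG - F^2 = 113/18 at the point
E_u = 0, E_v = 9, F_u = -3, F_v = -1, G_u = 0, G_v = 9
E_vv = 18, F_uv = -6, G_uu = 8
K follows from Brioschi's formula, (det M1 - det M2)/(EG - F^2)^2.
M1 = [[-E_vv/2 + F_uv - G_uu/2, E_u/2, F_u - E_v/2], [F_v - G_u/2, E, F], [G_v/2, F, G]] = [[-19, 0, -15/2], [-1, 47/18, -1/2], [9/2, -1/2, 5/2]]; det M1 = -2513/72
M2 = [[0, E_v/2, G_u/2], [E_v/2, E, F], [G_u/2, F, G]] = [[0, 9/2, 0], [9/2, 47/18, -1/2], [0, -1/2, 5/2]]; det M2 = -405/8
det M1 - det M2 = 283/18; K = 283/18 / (113/18)^2 = 5094/12769


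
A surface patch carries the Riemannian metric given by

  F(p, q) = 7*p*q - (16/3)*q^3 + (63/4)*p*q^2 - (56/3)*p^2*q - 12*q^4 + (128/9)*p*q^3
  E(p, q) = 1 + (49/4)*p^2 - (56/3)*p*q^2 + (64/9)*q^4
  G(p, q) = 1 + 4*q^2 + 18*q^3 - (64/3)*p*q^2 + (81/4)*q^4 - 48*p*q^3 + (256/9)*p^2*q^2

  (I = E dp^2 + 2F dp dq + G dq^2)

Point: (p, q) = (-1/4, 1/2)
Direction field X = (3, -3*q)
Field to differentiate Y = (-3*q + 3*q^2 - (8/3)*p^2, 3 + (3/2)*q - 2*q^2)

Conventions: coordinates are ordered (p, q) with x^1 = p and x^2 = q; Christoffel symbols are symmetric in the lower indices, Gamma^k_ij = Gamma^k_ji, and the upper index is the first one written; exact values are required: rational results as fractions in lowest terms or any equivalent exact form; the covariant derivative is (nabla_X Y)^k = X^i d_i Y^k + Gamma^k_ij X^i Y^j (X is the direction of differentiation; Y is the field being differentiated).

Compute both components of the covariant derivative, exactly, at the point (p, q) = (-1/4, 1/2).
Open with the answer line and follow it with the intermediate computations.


Answer: (nabla_X Y)^p = 189075/12868, (nabla_X Y)^q = -119761/6434

E = 1945/576, F = -2479/576, G = 5065/576 at the point
E_p = -259/24, E_q = 74/9, F_p = 1999/144, F_q = -937/48, G_p = -134/9, G_q = 3149/72
EG - F^2 = 3217/288;  g^inv = (288/3217) * [[5065/576, 2479/576], [2479/576, 1945/576]]
first-kind symbols [ij,l] = (1/2)(d_i g_jl + d_j g_il - d_l g_ij): [pp,p] = E_p/2 = -259/48, [pp,q] = F_p - E_q/2 = 469/48, [pq,p] = E_q/2 = 37/9, [pq,q] = G_p/2 = -67/9, [qq,p] = F_q - G_p/2 = -1739/144, [qq,q] = G_q/2 = 3149/144
Gamma^p_ij = (G*[ij,p] - F*[ij,q])/(EG - F^2), Gamma^q_ij = (E*[ij,q] - F*[ij,p])/(EG - F^2)
Gamma_ppp = -1554/3217, Gamma_ppq = 1184/3217, Gamma_pqq = -3478/3217, Gamma_qpp = 2814/3217, Gamma_qpq = -2144/3217, Gamma_qqq = 6298/3217
X = (3, -3/2), Y = (-11/12, 13/4) at the point


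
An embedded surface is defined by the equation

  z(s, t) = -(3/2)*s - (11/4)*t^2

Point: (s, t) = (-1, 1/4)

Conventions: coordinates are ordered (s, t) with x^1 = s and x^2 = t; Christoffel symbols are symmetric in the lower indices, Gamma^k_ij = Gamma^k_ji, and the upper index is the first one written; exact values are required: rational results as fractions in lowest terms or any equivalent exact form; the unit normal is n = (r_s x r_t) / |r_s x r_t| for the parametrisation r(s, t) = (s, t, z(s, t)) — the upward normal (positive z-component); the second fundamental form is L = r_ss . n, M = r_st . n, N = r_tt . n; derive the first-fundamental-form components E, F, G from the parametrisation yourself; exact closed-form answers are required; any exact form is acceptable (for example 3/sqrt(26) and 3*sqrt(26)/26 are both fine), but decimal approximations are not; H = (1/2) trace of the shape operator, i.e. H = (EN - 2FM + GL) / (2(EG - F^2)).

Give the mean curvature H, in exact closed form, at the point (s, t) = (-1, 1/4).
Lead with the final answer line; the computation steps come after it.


Answer: H = -4576*sqrt(329)/108241

z_s = -3/2, z_t = -11/8, z_ss = 0, z_st = 0, z_tt = -11/2
E = 13/4, F = 33/16, G = 185/64; answer radicand W^2 = 329/64
unnormalised second-form numerators: l = 0, m = 0, n = -11/2; L = l/sqrt(329/64), and similarly M = m/sqrt(W^2), N = n/sqrt(W^2)
H = (E*n - 2*F*m + G*l) / (2*(EG - F^2)*sqrt(W^2)); E*n - 2*F*m + G*l = -143/8, EG - F^2 = 329/64, so H = (-572/329)/sqrt(329/64)


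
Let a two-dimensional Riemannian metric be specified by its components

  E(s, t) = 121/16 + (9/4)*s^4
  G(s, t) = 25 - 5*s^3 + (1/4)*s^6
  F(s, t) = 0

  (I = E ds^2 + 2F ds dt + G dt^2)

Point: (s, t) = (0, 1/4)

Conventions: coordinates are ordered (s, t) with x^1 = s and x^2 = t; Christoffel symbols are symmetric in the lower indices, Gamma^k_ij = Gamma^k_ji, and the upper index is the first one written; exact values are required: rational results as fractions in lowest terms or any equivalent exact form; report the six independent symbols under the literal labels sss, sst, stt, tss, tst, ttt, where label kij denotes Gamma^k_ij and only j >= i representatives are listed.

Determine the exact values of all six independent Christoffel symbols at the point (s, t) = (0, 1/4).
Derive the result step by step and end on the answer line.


E = 121/16, F = 0, G = 25 at the point
E_s = 0, E_t = 0, F_s = 0, F_t = 0, G_s = 0, G_t = 0
EG - F^2 = 3025/16;  g^inv = (16/3025) * [[25, 0], [0, 121/16]]
first-kind symbols [ij,l] = (1/2)(d_i g_jl + d_j g_il - d_l g_ij): [ss,s] = E_s/2 = 0, [ss,t] = F_s - E_t/2 = 0, [st,s] = E_t/2 = 0, [st,t] = G_s/2 = 0, [tt,s] = F_t - G_s/2 = 0, [tt,t] = G_t/2 = 0
Gamma^s_ij = (G*[ij,s] - F*[ij,t])/(EG - F^2), Gamma^t_ij = (E*[ij,t] - F*[ij,s])/(EG - F^2)

Answer: Gamma_sss = 0, Gamma_sst = 0, Gamma_stt = 0, Gamma_tss = 0, Gamma_tst = 0, Gamma_ttt = 0


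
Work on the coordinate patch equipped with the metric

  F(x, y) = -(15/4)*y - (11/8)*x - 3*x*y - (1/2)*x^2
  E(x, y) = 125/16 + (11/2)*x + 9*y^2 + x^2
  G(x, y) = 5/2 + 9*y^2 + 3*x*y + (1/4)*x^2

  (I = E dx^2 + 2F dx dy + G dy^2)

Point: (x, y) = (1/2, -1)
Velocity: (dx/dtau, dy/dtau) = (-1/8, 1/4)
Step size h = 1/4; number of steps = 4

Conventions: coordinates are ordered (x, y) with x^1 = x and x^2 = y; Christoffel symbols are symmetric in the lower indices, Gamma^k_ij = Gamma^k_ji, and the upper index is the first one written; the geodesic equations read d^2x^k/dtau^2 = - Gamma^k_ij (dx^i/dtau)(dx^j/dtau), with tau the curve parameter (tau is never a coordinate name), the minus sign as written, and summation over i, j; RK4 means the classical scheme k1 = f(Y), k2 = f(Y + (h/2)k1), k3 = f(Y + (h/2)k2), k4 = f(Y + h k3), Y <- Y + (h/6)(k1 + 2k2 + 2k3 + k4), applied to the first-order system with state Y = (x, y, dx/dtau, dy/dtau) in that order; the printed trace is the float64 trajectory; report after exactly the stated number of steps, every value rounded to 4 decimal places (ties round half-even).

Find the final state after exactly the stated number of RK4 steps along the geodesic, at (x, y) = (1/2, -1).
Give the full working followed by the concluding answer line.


f(Y) = (dx/dtau, dy/dtau, -Gamma^x_ij Y'^i Y'^j, -Gamma^y_ij Y'^i Y'^j) with the Gammas evaluated at the stage position; h = 0.250000; intermediate values shown to 6 dp
step 0: x = 0.5000, y = -1.0000, dx/dtau = -0.1250, dy/dtau = 0.2500
step 1:
  k1: at (x, y) = (0.500000, -1.000000), (dx/dtau, dy/dtau) = (-0.125000, 0.250000); Gamma_xxx = -0.068049, Gamma_xxy = -0.470084, Gamma_xyy = -0.013262, Gamma_yxx = 1.036221, Gamma_yxy = 0.070658, Gamma_yyy = -0.814027; k1 = (-0.125000, 0.250000, -0.027488, 0.039102)
  k2: at (x, y) = (0.484375, -0.968750), (dx/dtau, dy/dtau) = (-0.128436, 0.254888); Gamma_xxx = -0.063555, Gamma_xxy = -0.470662, Gamma_xyy = -0.018870, Gamma_yxx = 1.045738, Gamma_yxy = 0.069986, Gamma_yyy = -0.824389; k2 = (-0.128436, 0.254888, -0.028542, 0.040891)
  k3: at (x, y) = (0.483945, -0.968139), (dx/dtau, dy/dtau) = (-0.128568, 0.255111); Gamma_xxx = -0.063457, Gamma_xxy = -0.470687, Gamma_xyy = -0.018971, Gamma_yxx = 1.045891, Gamma_yxy = 0.069967, Gamma_yyy = -0.824587; k3 = (-0.128568, 0.255111, -0.028593, 0.040967)
  k4: at (x, y) = (0.467858, -0.936222), (dx/dtau, dy/dtau) = (-0.132148, 0.260242); Gamma_xxx = -0.058248, Gamma_xxy = -0.470819, Gamma_xyy = -0.025232, Gamma_yxx = 1.054739, Gamma_yxy = 0.068995, Gamma_yyy = -0.834838; k4 = (-0.132148, 0.260242, -0.029657, 0.042867)
  Y <- Y + (h/6)(k1 + 2k2 + 2k3 + k4): x = 0.4679, y = -0.9362, dx/dtau = -0.1321, dy/dtau = 0.2602
step 2:
  k1: at (x, y) = (0.467869, -0.936240), (dx/dtau, dy/dtau) = (-0.132142, 0.260237); Gamma_xxx = -0.058251, Gamma_xxy = -0.470819, Gamma_xyy = -0.025229, Gamma_yxx = 1.054735, Gamma_yxy = 0.068995, Gamma_yyy = -0.834832; k1 = (-0.132142, 0.260237, -0.029656, 0.042865)
  k2: at (x, y) = (0.451351, -0.903710), (dx/dtau, dy/dtau) = (-0.135849, 0.265595); Gamma_xxx = -0.052251, Gamma_xxy = -0.470432, Gamma_xyy = -0.032203, Gamma_yxx = 1.062685, Gamma_yxy = 0.067682, Gamma_yyy = -0.844840; k2 = (-0.135849, 0.265595, -0.030711, 0.044868)
  k3: at (x, y) = (0.450887, -0.903041), (dx/dtau, dy/dtau) = (-0.135981, 0.265845); Gamma_xxx = -0.052117, Gamma_xxy = -0.470438, Gamma_xyy = -0.032338, Gamma_yxx = 1.062811, Gamma_yxy = 0.067648, Gamma_yyy = -0.845040; k3 = (-0.135981, 0.265845, -0.030763, 0.044961)
  k4: at (x, y) = (0.433873, -0.869779), (dx/dtau, dy/dtau) = (-0.139833, 0.271477); Gamma_xxx = -0.045179, Gamma_xxy = -0.469428, Gamma_xyy = -0.040154, Gamma_yxx = 1.069580, Gamma_yxy = 0.065924, Gamma_yyy = -0.854678; k4 = (-0.139833, 0.271477, -0.031798, 0.047081)
  Y <- Y + (h/6)(k1 + 2k2 + 2k3 + k4): x = 0.4339, y = -0.8698, dx/dtau = -0.1398, dy/dtau = 0.2715
step 3:
  k1: at (x, y) = (0.433884, -0.869799), (dx/dtau, dy/dtau) = (-0.139826, 0.271470); Gamma_xxx = -0.045183, Gamma_xxy = -0.469429, Gamma_xyy = -0.040149, Gamma_yxx = 1.069577, Gamma_yxy = 0.065926, Gamma_yyy = -0.854672; k1 = (-0.139826, 0.271470, -0.031795, 0.047079)
  k2: at (x, y) = (0.416405, -0.835865), (dx/dtau, dy/dtau) = (-0.143800, 0.277355); Gamma_xxx = -0.037211, Gamma_xxy = -0.467703, Gamma_xyy = -0.048880, Gamma_yxx = 1.074832, Gamma_yxy = 0.063739, Gamma_yyy = -0.863744; k2 = (-0.143800, 0.277355, -0.032778, 0.049303)
  k3: at (x, y) = (0.415909, -0.835129), (dx/dtau, dy/dtau) = (-0.143923, 0.277633); Gamma_xxx = -0.037026, Gamma_xxy = -0.467678, Gamma_xyy = -0.049061, Gamma_yxx = 1.074902, Gamma_yxy = 0.063684, Gamma_yyy = -0.863931; k3 = (-0.143923, 0.277633, -0.032826, 0.049416)
  k4: at (x, y) = (0.397903, -0.800390), (dx/dtau, dy/dtau) = (-0.148032, 0.283824); Gamma_xxx = -0.027827, Gamma_xxy = -0.465088, Gamma_xyy = -0.058876, Gamma_yxx = 1.078192, Gamma_yxy = 0.060944, Gamma_yyy = -0.872213; k4 = (-0.148032, 0.283824, -0.033729, 0.051756)
  Y <- Y + (h/6)(k1 + 2k2 + 2k3 + k4): x = 0.3979, y = -0.8004, dx/dtau = -0.1480, dy/dtau = 0.2838
step 4:
  k1: at (x, y) = (0.397913, -0.800412), (dx/dtau, dy/dtau) = (-0.148023, 0.283815); Gamma_xxx = -0.027833, Gamma_xxy = -0.465091, Gamma_xyy = -0.058869, Gamma_yxx = 1.078190, Gamma_yxy = 0.060945, Gamma_yyy = -0.872208; k1 = (-0.148023, 0.283815, -0.033726, 0.051754)
  k2: at (x, y) = (0.379410, -0.764935), (dx/dtau, dy/dtau) = (-0.152239, 0.290284); Gamma_xxx = -0.017288, Gamma_xxy = -0.461520, Gamma_xyy = -0.069859, Gamma_yxx = 1.079023, Gamma_yxy = 0.057588, Gamma_yyy = -0.879406; k2 = (-0.152239, 0.290284, -0.034504, 0.054185)
  k3: at (x, y) = (0.378883, -0.764127), (dx/dtau, dy/dtau) = (-0.152336, 0.290588); Gamma_xxx = -0.017033, Gamma_xxy = -0.461446, Gamma_xyy = -0.070105, Gamma_yxx = 1.078989, Gamma_yxy = 0.057504, Gamma_yyy = -0.879556; k3 = (-0.152336, 0.290588, -0.034539, 0.054323)
  k4: at (x, y) = (0.359829, -0.727765), (dx/dtau, dy/dtau) = (-0.156658, 0.297396); Gamma_xxx = -0.004897, Gamma_xxy = -0.456688, Gamma_xyy = -0.082487, Gamma_yxx = 1.076654, Gamma_yxy = 0.053416, Gamma_yyy = -0.885291; k4 = (-0.156658, 0.297396, -0.035138, 0.056853)
  Y <- Y + (h/6)(k1 + 2k2 + 2k3 + k4): x = 0.3598, y = -0.7278, dx/dtau = -0.1566, dy/dtau = 0.2974

Answer: x = 0.3598, y = -0.7278, dx/dtau = -0.1566, dy/dtau = 0.2974


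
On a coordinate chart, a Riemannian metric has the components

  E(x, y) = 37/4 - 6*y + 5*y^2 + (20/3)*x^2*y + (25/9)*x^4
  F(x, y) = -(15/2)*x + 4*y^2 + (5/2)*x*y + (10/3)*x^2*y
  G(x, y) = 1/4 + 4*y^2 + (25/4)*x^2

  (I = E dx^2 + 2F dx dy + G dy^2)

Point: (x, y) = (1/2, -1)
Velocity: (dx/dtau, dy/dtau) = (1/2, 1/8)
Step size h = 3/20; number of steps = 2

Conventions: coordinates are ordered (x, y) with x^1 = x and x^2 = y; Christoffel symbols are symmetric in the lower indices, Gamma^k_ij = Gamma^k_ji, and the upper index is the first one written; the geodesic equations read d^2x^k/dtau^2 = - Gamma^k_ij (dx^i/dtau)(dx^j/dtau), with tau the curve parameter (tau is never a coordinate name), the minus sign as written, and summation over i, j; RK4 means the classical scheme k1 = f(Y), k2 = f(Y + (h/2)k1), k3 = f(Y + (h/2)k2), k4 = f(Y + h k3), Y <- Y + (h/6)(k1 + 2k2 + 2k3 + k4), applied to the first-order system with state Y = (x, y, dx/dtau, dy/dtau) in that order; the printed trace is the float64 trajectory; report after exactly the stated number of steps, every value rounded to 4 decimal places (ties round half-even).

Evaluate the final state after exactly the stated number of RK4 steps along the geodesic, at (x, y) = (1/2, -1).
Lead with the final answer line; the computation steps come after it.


Answer: x = 0.6568, y = -0.9497, dx/dtau = 0.5524, dy/dtau = 0.2181

f(Y) = (dx/dtau, dy/dtau, -Gamma^x_ij Y'^i Y'^j, -Gamma^y_ij Y'^i Y'^j) with the Gammas evaluated at the stage position; h = 0.150000; intermediate values shown to 6 dp
step 0: x = 0.5000, y = -1.0000, dx/dtau = 0.5000, dy/dtau = 0.1250
step 1:
  k1: at (x, y) = (0.500000, -1.000000), (dx/dtau, dy/dtau) = (0.500000, 0.125000); Gamma_xxx = -0.252160, Gamma_xxy = -0.340014, Gamma_xyy = -0.566780, Gamma_yxx = -1.140466, Gamma_yxy = 0.430390, Gamma_yyy = -0.866941; k1 = (0.500000, 0.125000, 0.114398, 0.244864)
  k2: at (x, y) = (0.537500, -0.990625), (dx/dtau, dy/dtau) = (0.508580, 0.143365); Gamma_xxx = -0.303406, Gamma_xxy = -0.323276, Gamma_xyy = -0.604616, Gamma_yxx = -1.214117, Gamma_yxy = 0.432436, Gamma_yyy = -0.904222; k2 = (0.508580, 0.143365, 0.138046, 0.269560)
  k3: at (x, y) = (0.538143, -0.989248), (dx/dtau, dy/dtau) = (0.510353, 0.145217); Gamma_xxx = -0.305145, Gamma_xxy = -0.322726, Gamma_xyy = -0.605870, Gamma_yxx = -1.217837, Gamma_yxy = 0.432919, Gamma_yyy = -0.906464; k3 = (0.510353, 0.145217, 0.140090, 0.272145)
  k4: at (x, y) = (0.576553, -0.978217), (dx/dtau, dy/dtau) = (0.521014, 0.165822); Gamma_xxx = -0.365179, Gamma_xxy = -0.303335, Gamma_xyy = -0.649830, Gamma_yxx = -1.302065, Gamma_yxy = 0.438061, Gamma_yyy = -0.951407; k4 = (0.521014, 0.165822, 0.169411, 0.303920)
  Y <- Y + (h/6)(k1 + 2k2 + 2k3 + k4): x = 0.5765, y = -0.9783, dx/dtau = 0.5210, dy/dtau = 0.1658
step 2:
  k1: at (x, y) = (0.576472, -0.978300), (dx/dtau, dy/dtau) = (0.521002, 0.165805); Gamma_xxx = -0.364997, Gamma_xxy = -0.303393, Gamma_xyy = -0.649699, Gamma_yxx = -1.301752, Gamma_yxy = 0.438022, Gamma_yyy = -0.951224; k1 = (0.521002, 0.165805, 0.169354, 0.303825)
  k2: at (x, y) = (0.615547, -0.965865), (dx/dtau, dy/dtau) = (0.533704, 0.188592); Gamma_xxx = -0.435061, Gamma_xxy = -0.280764, Gamma_xyy = -0.700705, Gamma_yxx = -1.397596, Gamma_yxy = 0.447089, Gamma_yyy = -1.004751; k2 = (0.533704, 0.188592, 0.205363, 0.343826)
  k3: at (x, y) = (0.616500, -0.964156), (dx/dtau, dy/dtau) = (0.536404, 0.191592); Gamma_xxx = -0.438233, Gamma_xxy = -0.279748, Gamma_xyy = -0.702955, Gamma_yxx = -1.403326, Gamma_yxy = 0.448062, Gamma_yyy = -1.008270; k3 = (0.536404, 0.191592, 0.209396, 0.348694)
  k4: at (x, y) = (0.656933, -0.949562), (dx/dtau, dy/dtau) = (0.552411, 0.218109); Gamma_xxx = -0.523580, Gamma_xxy = -0.251848, Gamma_xyy = -0.764778, Gamma_yxx = -1.517610, Gamma_yxy = 0.463316, Gamma_yyy = -1.074981; k4 = (0.552411, 0.218109, 0.256844, 0.402604)
  Y <- Y + (h/6)(k1 + 2k2 + 2k3 + k4): x = 0.6568, y = -0.9497, dx/dtau = 0.5524, dy/dtau = 0.2181


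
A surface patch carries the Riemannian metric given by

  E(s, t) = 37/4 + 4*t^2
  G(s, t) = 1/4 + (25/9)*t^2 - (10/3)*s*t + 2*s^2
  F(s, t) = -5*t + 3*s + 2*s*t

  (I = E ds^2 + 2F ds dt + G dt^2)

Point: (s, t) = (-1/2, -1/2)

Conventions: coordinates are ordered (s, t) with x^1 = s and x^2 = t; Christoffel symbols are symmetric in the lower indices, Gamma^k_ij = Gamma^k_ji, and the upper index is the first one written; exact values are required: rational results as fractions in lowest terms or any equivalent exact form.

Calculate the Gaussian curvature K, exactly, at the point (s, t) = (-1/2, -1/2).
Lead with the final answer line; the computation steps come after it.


Answer: K = -137628/83521

E = 41/4, F = 3/2, G = 11/18, EG - F^2 = 289/72 at the point
E_s = 0, E_t = -4, F_s = 2, F_t = -6, G_s = -1/3, G_t = -10/9
E_tt = 8, F_st = 2, G_ss = 4
Evaluate Brioschi's two determinant matrices M1, M2 and divide by (EG - F^2)^2.
M1 = [[-E_tt/2 + F_st - G_ss/2, E_s/2, F_s - E_t/2], [F_t - G_s/2, E, F], [G_t/2, F, G]] = [[-4, 0, 4], [-35/6, 41/4, 3/2], [-5/9, 3/2, 11/18]]; det M1 = -509/18
M2 = [[0, E_t/2, G_s/2], [E_t/2, E, F], [G_s/2, F, G]] = [[0, -2, -1/6], [-2, 41/4, 3/2], [-1/6, 3/2, 11/18]]; det M2 = -83/48
det M1 - det M2 = -3823/144; K = -3823/144 / (289/72)^2 = -137628/83521


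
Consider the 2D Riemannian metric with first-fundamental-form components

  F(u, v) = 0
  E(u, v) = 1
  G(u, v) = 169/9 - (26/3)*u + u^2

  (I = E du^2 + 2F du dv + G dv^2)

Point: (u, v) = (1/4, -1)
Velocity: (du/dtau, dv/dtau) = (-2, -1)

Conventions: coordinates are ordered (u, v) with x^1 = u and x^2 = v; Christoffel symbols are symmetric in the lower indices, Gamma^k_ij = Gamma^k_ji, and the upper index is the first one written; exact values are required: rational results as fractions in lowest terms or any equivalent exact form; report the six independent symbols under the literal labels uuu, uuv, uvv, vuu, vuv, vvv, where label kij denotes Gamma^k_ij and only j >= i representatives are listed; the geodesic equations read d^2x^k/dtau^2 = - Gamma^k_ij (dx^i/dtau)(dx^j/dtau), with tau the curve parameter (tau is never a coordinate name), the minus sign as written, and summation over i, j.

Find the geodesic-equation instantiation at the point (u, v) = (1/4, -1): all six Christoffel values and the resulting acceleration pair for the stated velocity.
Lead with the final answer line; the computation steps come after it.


Answer: Gamma_uuu = 0, Gamma_uuv = 0, Gamma_uvv = 49/12, Gamma_vuu = 0, Gamma_vuv = -12/49, Gamma_vvv = 0; accelerations (d^2u/dtau^2, d^2v/dtau^2) = (-49/12, 48/49)

E = 1, F = 0, G = 2401/144 at the point
E_u = 0, E_v = 0, F_u = 0, F_v = 0, G_u = -49/6, G_v = 0
EG - F^2 = 2401/144;  g^inv = (144/2401) * [[2401/144, 0], [0, 1]]
first-kind symbols [ij,l] = (1/2)(d_i g_jl + d_j g_il - d_l g_ij): [uu,u] = E_u/2 = 0, [uu,v] = F_u - E_v/2 = 0, [uv,u] = E_v/2 = 0, [uv,v] = G_u/2 = -49/12, [vv,u] = F_v - G_u/2 = 49/12, [vv,v] = G_v/2 = 0
Gamma^u_ij = (G*[ij,u] - F*[ij,v])/(EG - F^2), Gamma^v_ij = (E*[ij,v] - F*[ij,u])/(EG - F^2)
Gamma_uuu = 0, Gamma_uuv = 0, Gamma_uvv = 49/12, Gamma_vuu = 0, Gamma_vuv = -12/49, Gamma_vvv = 0
d^2u/dtau^2 = -(Gamma_uuu*(-2)^2 + 2*Gamma_uuv*(-2)*(-1) + Gamma_uvv*(-1)^2) = -49/12
d^2v/dtau^2 = -(Gamma_vuu*(-2)^2 + 2*Gamma_vuv*(-2)*(-1) + Gamma_vvv*(-1)^2) = 48/49


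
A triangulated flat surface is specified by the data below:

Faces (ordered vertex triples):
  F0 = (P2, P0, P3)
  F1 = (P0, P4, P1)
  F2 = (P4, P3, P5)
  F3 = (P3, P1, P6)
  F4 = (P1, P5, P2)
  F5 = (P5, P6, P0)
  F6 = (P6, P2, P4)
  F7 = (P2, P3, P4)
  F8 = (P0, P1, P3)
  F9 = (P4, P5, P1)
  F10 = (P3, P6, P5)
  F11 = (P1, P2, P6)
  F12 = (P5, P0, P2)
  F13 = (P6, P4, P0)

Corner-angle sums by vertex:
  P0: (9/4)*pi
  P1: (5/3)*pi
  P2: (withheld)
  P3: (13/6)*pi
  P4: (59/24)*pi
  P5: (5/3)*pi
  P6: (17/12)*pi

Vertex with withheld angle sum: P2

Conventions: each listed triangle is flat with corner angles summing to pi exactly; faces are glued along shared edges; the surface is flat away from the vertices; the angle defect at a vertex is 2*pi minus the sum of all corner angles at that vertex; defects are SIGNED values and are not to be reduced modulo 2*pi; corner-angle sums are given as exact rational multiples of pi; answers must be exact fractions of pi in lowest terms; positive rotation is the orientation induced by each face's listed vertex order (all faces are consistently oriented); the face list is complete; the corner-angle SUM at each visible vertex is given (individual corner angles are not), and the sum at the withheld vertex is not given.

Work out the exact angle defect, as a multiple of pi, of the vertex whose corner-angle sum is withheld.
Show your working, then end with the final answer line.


V = 7, E = 21, F = 14; chi = V - E + F = 0
Gauss-Bonnet: total defect = 2*pi*chi = 0; visible defects sum to (3/8)*pi

Answer: defect(P2) = (-3/8)*pi
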